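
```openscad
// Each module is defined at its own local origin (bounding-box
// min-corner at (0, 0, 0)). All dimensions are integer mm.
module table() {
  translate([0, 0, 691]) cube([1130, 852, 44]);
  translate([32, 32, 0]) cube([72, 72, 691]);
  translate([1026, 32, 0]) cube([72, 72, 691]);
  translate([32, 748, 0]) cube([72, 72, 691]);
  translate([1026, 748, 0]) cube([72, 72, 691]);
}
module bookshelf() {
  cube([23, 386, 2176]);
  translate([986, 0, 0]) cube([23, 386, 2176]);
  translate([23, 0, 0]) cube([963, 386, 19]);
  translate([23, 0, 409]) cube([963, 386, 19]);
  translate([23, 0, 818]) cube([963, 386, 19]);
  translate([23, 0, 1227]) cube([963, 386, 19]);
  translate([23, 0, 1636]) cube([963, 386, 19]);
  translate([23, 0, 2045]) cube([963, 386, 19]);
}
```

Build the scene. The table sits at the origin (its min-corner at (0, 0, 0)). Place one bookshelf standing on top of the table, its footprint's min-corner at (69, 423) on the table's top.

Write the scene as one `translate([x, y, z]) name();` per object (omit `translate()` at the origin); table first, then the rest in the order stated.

table();
translate([69, 423, 735]) bookshelf();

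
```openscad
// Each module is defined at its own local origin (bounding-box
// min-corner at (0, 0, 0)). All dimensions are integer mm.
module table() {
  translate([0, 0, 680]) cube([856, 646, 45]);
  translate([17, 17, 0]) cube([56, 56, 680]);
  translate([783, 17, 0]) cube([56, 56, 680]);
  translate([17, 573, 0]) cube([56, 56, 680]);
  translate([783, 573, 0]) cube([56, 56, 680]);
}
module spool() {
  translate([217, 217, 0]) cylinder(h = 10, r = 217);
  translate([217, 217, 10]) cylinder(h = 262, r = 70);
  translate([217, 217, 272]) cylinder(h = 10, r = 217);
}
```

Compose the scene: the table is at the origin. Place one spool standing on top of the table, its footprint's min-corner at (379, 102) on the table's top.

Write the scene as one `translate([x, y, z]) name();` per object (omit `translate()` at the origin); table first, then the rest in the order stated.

table();
translate([379, 102, 725]) spool();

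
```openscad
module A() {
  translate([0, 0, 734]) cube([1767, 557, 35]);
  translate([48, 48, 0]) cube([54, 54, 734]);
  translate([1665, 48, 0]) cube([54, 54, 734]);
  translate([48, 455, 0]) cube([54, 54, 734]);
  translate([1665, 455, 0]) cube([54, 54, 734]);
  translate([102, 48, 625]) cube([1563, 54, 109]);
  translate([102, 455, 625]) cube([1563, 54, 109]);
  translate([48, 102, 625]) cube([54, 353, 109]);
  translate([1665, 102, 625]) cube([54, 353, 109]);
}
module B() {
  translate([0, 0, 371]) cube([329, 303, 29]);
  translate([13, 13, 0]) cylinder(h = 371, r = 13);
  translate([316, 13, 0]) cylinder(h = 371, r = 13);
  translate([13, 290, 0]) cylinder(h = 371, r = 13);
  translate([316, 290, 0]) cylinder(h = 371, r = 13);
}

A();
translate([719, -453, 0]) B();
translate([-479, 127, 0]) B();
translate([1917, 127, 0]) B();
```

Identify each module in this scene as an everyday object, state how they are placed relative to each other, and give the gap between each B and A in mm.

A is a table. B is a stool. Three stools sit around the table at the −y, −x, +x sides. The gap between each stool and the table is 150 mm.

Each stool's nearest face is 150 mm from the table's bounding box.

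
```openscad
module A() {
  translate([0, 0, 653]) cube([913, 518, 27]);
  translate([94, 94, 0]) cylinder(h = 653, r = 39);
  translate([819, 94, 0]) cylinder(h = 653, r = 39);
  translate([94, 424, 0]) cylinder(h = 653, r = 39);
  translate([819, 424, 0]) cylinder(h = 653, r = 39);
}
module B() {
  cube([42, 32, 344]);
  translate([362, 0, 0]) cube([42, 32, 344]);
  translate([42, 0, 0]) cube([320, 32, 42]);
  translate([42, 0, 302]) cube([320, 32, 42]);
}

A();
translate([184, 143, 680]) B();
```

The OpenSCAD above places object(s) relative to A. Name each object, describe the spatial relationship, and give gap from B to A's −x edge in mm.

A is a table. B is a picture frame. The picture frame is on top of the table. The gap from the picture frame to the table's −x edge is 184 mm.

The picture frame's min-x is at 184; the table's min-x is 0; gap = 184 mm.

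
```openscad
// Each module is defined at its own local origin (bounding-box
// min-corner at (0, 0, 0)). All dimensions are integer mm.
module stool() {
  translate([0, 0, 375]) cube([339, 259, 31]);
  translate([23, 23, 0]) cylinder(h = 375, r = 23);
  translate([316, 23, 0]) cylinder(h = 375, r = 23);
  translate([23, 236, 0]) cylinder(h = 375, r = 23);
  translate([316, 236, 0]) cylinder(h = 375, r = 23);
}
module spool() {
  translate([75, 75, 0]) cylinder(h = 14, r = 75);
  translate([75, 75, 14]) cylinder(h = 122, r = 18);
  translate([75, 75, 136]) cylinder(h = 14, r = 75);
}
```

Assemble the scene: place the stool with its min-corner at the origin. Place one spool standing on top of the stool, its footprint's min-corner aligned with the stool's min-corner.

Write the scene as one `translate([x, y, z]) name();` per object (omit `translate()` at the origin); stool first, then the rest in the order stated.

stool();
translate([0, 0, 406]) spool();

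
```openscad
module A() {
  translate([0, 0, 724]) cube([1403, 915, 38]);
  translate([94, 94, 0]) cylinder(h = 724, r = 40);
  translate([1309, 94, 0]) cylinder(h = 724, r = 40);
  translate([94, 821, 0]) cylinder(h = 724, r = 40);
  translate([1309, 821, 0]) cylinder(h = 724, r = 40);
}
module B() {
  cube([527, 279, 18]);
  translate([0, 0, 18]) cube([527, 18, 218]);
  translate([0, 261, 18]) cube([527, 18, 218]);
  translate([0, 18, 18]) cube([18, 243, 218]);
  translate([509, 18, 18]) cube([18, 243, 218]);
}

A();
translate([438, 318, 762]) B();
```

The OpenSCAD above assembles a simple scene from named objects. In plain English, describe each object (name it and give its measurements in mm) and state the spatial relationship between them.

A is a table: top 1403 mm (x) × 915 mm (y), 38 mm thick, upper face at z = 762 mm, on four round legs of 80 mm diameter, each leg's bounding box inset 54 mm from the nearest pair of top edges, running from z = 0 to the bottom of the top.

B is an open storage box with external size 527×279×236 mm and wall thickness 18 mm (the base is also 18 mm thick). The base covers the whole footprint; the four walls stand on the base, with the y-facing walls full-width and the x-facing walls fitting between their inner faces.

The open box is on top of the table, centred.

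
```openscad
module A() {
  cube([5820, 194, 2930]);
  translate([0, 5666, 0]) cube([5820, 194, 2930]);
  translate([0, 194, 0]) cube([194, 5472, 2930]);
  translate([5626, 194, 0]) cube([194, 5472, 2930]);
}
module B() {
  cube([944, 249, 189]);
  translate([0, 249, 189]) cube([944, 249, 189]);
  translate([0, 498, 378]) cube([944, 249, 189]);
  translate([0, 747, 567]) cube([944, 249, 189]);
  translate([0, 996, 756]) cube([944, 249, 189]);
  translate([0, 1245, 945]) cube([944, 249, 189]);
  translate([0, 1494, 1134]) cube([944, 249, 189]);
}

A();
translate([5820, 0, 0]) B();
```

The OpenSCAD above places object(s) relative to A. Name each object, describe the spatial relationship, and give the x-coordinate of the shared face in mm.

A is a house frame. B is a staircase. The staircase is against the house frame's +x side, with their −y faces flush. The x-coordinate of the shared face is 5820 mm.

The house frame's +x face and the staircase's −x face are both at x = 5820 mm.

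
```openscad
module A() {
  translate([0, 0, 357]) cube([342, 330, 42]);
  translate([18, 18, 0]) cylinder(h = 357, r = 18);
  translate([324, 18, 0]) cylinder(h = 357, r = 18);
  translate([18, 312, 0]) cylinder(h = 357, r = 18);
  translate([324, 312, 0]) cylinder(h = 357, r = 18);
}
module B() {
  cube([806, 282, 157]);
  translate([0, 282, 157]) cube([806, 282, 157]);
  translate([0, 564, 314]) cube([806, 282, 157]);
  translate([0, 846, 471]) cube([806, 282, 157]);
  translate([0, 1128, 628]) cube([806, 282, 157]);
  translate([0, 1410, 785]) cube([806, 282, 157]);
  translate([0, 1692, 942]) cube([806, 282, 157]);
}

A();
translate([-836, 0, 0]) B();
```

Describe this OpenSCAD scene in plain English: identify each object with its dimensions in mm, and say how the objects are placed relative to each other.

A is a simple wooden stool: a rectangular seat 342 mm (x) by 330 mm (y), 42 mm thick, top face at z = 399 mm, on four round legs, each 36 mm in diameter. The legs rest on z = 0, each leg's axis is inset half a diameter from the nearest pair of seat edges (so the leg's bounding box is flush with the corner).

B is a run of 7 identical solid stair steps. Each tread is 806×282 mm and each step block is 157 mm high. Step 1 rests on the floor; step k is offset from step 1 by (k−1)×282 mm in y and (k−1)×157 mm in z.

The staircase is on the floor beside the stool on its −x side.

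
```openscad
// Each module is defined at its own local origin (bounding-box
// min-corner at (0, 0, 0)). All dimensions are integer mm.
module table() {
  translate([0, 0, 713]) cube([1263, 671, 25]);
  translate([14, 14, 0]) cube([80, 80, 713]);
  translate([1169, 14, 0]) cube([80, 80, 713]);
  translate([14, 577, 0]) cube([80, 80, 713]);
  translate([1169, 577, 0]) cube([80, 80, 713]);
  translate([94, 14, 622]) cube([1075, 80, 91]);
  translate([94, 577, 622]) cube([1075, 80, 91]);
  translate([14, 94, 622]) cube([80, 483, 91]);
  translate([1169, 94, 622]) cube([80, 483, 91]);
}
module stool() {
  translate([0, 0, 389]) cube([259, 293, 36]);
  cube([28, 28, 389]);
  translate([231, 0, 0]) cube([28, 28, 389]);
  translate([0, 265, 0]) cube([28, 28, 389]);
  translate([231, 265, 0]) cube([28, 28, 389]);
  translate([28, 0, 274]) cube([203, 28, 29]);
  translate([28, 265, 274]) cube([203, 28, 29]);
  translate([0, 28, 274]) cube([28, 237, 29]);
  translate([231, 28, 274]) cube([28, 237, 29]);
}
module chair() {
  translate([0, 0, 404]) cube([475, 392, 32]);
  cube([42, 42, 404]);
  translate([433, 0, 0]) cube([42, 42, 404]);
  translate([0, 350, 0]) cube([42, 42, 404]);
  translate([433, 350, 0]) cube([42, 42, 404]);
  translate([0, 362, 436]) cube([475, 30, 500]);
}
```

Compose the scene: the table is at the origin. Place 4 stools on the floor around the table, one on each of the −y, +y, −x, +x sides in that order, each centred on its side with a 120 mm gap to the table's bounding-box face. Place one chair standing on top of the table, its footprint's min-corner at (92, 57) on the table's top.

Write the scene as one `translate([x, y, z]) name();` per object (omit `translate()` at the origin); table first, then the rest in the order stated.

table();
translate([502, -413, 0]) stool();
translate([502, 791, 0]) stool();
translate([-379, 189, 0]) stool();
translate([1383, 189, 0]) stool();
translate([92, 57, 738]) chair();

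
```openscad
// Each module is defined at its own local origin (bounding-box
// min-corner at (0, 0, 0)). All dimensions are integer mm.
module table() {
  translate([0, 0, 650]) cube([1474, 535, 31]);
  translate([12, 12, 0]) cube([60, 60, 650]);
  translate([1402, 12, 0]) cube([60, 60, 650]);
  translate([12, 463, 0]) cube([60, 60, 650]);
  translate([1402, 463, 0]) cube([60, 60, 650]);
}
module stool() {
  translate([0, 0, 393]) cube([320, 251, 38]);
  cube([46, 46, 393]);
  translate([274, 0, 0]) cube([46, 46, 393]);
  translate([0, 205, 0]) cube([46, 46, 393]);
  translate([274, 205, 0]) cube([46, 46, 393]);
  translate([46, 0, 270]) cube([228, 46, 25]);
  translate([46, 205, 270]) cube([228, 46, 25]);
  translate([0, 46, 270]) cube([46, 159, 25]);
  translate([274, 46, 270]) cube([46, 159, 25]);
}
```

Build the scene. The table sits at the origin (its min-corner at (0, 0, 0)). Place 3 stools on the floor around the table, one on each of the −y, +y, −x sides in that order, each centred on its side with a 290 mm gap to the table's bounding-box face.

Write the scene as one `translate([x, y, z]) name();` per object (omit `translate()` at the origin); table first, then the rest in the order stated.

table();
translate([577, -541, 0]) stool();
translate([577, 825, 0]) stool();
translate([-610, 142, 0]) stool();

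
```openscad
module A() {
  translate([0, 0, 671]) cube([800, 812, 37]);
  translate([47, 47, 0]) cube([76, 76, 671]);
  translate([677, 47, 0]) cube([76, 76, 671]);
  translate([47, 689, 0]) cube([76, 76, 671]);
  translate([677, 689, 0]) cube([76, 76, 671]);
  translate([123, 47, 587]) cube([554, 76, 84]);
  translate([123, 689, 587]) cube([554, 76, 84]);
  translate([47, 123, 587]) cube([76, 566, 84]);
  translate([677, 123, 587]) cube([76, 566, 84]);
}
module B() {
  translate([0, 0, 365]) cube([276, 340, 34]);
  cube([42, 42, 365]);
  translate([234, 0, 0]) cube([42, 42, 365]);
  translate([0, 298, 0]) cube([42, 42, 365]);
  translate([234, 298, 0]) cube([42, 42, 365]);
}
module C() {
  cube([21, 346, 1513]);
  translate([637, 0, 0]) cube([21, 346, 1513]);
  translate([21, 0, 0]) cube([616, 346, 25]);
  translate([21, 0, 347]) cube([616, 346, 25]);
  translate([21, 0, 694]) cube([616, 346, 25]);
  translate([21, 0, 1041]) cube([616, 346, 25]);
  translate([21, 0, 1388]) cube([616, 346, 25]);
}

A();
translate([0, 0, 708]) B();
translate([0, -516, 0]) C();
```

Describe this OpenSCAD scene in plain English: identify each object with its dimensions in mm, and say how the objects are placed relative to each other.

A is a rectangular dining table. The top is 800×812×37 mm with its upper surface at z = 708 mm. It stands on four 76×76 mm square legs, each inset 47 mm from the nearest pair of top edges, running from the floor to the underside of the top. Four apron rails, 76 mm thick and 84 mm tall, run between adjacent legs with their top edges flush with the underside of the top and their outer faces flush with the legs' outer faces.

B is a simple wooden stool: a rectangular seat 276 mm (x) by 340 mm (y), 34 mm thick, top face at z = 399 mm, on four square legs, each 42×42 mm in cross-section. The legs rest on z = 0, each flush with a corner of the seat.

C is a bookshelf 658 mm wide overall, 346 mm deep and 1513 mm tall. The two sides are 21 mm thick vertical panels. 5 horizontal shelves of 25 mm thickness span between the inner faces of the sides; the lowest shelf sits on the floor and shelves are stacked with a clear vertical gap of 322 mm between each pair.

The stool is on top of the table. The bookshelf is on the floor beside the table on its −y side.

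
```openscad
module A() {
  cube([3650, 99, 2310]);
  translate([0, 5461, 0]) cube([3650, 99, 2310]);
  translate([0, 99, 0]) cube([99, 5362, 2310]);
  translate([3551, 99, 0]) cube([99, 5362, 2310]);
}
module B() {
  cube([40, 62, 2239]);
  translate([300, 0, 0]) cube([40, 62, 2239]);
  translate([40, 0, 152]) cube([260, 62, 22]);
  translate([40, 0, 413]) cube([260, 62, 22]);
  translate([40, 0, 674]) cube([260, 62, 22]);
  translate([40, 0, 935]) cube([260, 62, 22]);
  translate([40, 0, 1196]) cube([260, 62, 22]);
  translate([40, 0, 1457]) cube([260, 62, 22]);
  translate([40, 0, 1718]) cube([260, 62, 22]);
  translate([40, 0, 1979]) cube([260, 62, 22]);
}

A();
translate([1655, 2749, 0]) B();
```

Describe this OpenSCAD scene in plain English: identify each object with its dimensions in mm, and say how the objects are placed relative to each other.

A is the wall frame of a small rectangular building: four walls, each 2310 mm tall and 99 mm thick, enclosing a footprint 3650 mm (x) by 5560 mm (y) outside-to-outside, with no floor or roof. The front and back walls (the −y and +y sides) span the full width; the two side walls fit between them.

B is a wooden ladder with two side rails of 40×62 mm section and 2239 mm height, set 340 mm apart overall. Between them run 8 rectangular rungs (62 mm deep, 22 mm thick), front faces flush with the rails' −y face. The bottom of the first rung is 152 mm above the floor and each subsequent rung is 261 mm higher than the one below.

The ladder sits inside the house frame, centred.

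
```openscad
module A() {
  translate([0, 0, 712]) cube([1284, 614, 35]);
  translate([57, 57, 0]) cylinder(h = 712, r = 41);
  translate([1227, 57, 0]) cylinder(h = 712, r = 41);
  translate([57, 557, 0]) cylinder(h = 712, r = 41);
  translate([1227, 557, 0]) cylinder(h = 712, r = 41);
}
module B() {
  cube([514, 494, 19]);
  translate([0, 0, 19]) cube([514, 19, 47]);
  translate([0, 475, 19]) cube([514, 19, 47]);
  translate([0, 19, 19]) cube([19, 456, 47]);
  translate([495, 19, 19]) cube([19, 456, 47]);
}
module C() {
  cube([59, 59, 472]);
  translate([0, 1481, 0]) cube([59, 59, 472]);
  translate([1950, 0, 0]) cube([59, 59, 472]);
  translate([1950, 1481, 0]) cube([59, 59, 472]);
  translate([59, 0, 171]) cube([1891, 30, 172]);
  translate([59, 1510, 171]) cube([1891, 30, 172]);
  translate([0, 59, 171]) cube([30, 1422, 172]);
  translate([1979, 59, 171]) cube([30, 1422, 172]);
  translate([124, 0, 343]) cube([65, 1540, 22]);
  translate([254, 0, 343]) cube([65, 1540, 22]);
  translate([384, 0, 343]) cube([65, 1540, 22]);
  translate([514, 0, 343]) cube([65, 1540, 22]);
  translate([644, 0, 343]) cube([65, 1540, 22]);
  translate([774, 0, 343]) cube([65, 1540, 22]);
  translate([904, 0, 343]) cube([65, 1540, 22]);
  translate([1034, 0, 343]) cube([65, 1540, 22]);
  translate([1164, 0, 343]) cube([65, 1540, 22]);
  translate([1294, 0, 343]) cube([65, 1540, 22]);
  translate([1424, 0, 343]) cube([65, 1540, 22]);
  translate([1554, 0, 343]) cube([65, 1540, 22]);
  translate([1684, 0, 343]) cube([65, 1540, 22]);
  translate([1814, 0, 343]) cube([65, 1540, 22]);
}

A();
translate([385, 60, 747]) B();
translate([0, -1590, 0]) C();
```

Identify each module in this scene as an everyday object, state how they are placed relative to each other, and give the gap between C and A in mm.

A is a table. B is an open box. C is a bed frame. The open box is on top of the table, centred. The bed frame is on the floor beside the table on its −y side. The gap between the bed frame and the table is 50 mm.

The bed frame's nearest face is 50 mm from the table's −y face.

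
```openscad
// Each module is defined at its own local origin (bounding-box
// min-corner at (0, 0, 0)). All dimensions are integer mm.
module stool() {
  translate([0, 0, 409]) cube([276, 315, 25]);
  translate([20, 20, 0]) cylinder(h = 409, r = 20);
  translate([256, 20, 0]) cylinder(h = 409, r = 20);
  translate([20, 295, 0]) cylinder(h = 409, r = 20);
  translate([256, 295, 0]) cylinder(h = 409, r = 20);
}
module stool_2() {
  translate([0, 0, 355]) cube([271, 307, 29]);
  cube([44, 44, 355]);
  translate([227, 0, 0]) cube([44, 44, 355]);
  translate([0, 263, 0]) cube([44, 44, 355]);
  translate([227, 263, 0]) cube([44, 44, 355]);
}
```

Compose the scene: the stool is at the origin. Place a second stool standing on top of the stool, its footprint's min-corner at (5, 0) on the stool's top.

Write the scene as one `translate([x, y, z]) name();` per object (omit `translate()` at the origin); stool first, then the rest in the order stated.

stool();
translate([5, 0, 434]) stool_2();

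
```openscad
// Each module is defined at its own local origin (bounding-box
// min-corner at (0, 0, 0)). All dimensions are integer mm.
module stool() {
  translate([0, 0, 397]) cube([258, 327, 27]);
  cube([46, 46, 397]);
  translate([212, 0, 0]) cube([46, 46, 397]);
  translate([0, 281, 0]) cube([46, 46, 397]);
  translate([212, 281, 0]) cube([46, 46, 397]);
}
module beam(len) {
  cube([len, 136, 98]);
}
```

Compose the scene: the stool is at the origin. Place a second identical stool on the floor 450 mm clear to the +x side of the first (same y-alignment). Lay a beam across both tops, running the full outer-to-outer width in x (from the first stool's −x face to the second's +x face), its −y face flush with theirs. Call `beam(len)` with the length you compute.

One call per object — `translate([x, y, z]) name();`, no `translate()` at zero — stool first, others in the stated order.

stool();
translate([708, 0, 0]) stool();
translate([0, 0, 424]) beam(966);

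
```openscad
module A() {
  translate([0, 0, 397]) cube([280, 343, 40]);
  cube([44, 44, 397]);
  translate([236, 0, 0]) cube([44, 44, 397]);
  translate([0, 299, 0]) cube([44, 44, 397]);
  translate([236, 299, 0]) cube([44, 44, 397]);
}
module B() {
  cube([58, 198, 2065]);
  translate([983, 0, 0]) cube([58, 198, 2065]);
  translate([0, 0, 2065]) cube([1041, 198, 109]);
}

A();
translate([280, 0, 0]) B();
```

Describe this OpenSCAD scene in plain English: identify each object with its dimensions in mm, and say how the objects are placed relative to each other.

A is a four-legged stool. The seat is a 280×343×40 mm slab whose top surface is at z = 437 mm; four square legs, each 44×44 mm in cross-section, run from the floor (z = 0) to the underside of the seat, each flush with a corner of the seat.

B is a door frame. The clear opening is 925 mm wide and 2065 mm high. Two 58 mm wide jambs, 198 mm deep, stand either side of the opening from the floor to the top of the opening. A 109 mm thick head sits across the top of both jambs, spanning the full outside width of the frame.

The door frame is against the stool's +x side, with their −y faces flush.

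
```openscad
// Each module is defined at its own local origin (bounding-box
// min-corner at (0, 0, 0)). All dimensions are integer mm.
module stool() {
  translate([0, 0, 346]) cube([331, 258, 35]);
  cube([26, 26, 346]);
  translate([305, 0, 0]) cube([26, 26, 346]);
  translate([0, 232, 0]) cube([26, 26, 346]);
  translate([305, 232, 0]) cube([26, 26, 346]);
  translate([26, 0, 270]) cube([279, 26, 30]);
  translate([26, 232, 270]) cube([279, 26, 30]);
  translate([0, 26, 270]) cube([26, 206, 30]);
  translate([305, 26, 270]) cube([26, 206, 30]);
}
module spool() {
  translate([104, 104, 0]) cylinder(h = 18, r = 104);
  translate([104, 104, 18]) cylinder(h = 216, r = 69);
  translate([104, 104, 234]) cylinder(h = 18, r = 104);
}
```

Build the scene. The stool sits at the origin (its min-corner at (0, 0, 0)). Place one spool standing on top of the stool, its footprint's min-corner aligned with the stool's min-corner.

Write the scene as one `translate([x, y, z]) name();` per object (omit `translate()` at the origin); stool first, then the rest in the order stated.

stool();
translate([0, 0, 381]) spool();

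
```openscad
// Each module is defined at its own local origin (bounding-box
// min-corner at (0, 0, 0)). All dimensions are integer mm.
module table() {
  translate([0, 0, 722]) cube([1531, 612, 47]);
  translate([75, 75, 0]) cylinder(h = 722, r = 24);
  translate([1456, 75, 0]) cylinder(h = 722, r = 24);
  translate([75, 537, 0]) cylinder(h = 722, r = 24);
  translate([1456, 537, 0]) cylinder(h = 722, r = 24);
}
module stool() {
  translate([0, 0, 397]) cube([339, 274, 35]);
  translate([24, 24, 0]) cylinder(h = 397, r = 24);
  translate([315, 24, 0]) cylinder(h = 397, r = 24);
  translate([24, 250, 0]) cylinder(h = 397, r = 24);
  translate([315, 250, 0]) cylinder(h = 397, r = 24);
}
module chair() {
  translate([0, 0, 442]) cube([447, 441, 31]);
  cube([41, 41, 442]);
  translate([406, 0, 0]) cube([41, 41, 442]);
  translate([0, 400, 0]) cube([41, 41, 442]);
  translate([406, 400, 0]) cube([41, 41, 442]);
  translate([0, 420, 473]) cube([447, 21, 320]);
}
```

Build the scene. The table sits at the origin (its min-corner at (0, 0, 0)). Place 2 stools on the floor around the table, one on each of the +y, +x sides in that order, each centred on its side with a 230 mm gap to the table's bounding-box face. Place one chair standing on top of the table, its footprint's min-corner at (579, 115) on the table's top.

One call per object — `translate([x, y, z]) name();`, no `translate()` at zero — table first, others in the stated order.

table();
translate([596, 842, 0]) stool();
translate([1761, 169, 0]) stool();
translate([579, 115, 769]) chair();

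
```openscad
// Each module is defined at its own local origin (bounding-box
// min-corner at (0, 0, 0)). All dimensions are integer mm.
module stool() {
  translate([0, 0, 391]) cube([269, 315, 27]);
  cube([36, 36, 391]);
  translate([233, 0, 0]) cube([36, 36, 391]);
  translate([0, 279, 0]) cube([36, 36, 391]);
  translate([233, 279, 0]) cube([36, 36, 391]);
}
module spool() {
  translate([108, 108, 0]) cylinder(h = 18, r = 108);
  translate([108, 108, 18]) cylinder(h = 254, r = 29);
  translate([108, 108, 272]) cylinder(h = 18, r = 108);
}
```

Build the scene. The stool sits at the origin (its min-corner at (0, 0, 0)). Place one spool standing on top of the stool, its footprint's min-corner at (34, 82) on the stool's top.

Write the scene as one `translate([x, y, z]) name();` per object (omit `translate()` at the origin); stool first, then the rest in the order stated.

stool();
translate([34, 82, 418]) spool();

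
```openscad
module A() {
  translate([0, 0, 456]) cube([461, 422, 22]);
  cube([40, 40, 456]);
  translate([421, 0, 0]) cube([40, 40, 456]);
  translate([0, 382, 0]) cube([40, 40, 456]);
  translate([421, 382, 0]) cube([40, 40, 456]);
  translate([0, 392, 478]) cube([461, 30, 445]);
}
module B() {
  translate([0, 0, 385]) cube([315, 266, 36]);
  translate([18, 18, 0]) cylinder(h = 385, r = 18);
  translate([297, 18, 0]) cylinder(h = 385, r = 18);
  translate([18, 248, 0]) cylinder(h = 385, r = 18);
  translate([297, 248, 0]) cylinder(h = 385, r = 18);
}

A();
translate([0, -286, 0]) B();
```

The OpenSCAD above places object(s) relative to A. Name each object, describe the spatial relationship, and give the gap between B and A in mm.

A is a chair. B is a stool. The stool is on the floor beside the chair on its −y side. The gap between the stool and the chair is 20 mm.

The stool's nearest face is 20 mm from the chair's −y face.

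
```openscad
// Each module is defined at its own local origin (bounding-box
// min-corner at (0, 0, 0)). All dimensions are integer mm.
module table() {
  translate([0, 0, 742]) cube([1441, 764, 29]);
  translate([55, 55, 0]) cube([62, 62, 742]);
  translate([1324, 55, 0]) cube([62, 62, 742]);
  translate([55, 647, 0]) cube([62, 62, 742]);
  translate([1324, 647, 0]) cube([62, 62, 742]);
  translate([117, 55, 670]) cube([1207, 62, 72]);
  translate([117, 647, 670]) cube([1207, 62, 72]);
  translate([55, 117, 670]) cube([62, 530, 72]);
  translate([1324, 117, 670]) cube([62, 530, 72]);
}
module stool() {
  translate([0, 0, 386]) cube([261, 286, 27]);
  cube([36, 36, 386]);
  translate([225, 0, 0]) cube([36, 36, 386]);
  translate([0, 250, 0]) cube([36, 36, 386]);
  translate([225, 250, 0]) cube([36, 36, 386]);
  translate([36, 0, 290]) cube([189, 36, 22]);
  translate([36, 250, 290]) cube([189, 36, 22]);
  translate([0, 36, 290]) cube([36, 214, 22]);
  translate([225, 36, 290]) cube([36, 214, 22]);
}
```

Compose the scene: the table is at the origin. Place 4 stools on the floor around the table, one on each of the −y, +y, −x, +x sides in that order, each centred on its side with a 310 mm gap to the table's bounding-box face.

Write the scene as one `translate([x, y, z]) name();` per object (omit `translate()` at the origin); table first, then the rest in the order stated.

table();
translate([590, -596, 0]) stool();
translate([590, 1074, 0]) stool();
translate([-571, 239, 0]) stool();
translate([1751, 239, 0]) stool();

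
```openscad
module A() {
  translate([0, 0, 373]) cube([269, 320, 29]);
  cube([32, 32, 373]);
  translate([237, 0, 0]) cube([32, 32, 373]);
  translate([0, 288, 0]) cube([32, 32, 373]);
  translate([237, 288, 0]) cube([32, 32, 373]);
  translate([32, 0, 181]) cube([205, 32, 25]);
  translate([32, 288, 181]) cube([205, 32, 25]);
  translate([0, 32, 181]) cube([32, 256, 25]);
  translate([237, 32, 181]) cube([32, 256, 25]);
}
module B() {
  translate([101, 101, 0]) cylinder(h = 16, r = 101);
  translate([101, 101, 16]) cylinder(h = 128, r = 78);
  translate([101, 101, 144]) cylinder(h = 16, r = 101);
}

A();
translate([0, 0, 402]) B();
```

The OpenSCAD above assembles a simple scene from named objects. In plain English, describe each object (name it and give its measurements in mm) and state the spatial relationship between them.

A is a four-legged stool. The seat is 269×320 mm, 29 mm thick, top at z = 402 mm. It stands on four square legs, each 32×32 mm in cross-section, from z = 0 to the seat underside, each flush with a corner of the seat. Four stretchers, 32 mm wide and 25 mm tall, connect adjacent legs with their undersides at z = 181 mm, each running between the inner faces of the legs it joins and aligned with the legs' outer faces on the other axis.

B is a spool: two coaxial disc flanges of radius 101 mm and thickness 16 mm, joined by a core cylinder of radius 78 mm and height 128 mm. The lower flange rests on z = 0 and the three cylinders share a vertical axis.

The spool is on top of the stool.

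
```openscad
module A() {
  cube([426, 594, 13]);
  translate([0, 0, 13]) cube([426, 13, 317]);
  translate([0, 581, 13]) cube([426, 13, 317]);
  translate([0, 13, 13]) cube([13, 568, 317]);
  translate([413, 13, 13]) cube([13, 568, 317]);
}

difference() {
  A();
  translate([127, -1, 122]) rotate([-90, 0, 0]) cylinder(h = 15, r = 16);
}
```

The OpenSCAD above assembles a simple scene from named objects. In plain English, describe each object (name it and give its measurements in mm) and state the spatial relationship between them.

A is an open storage box with external size 426×594×330 mm and wall thickness 13 mm (the base is also 13 mm thick). The base covers the whole footprint; the four walls stand on the base, with the y-facing walls full-width and the x-facing walls fitting between their inner faces.

The open box has a circular hole of radius 16 mm through its front wall, centred at (x = 127, z = 122).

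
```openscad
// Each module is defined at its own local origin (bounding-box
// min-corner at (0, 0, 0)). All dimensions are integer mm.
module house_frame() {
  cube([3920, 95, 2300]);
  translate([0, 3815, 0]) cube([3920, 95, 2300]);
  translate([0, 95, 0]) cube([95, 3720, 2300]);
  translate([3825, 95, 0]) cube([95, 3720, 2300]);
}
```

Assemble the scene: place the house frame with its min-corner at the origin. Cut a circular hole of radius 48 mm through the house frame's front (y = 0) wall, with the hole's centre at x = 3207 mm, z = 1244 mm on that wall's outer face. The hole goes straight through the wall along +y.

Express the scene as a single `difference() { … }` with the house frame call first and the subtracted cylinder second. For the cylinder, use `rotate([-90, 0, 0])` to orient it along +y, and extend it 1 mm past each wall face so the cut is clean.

difference() {
  house_frame();
  translate([3207, -1, 1244]) rotate([-90, 0, 0]) cylinder(h = 97, r = 48);
}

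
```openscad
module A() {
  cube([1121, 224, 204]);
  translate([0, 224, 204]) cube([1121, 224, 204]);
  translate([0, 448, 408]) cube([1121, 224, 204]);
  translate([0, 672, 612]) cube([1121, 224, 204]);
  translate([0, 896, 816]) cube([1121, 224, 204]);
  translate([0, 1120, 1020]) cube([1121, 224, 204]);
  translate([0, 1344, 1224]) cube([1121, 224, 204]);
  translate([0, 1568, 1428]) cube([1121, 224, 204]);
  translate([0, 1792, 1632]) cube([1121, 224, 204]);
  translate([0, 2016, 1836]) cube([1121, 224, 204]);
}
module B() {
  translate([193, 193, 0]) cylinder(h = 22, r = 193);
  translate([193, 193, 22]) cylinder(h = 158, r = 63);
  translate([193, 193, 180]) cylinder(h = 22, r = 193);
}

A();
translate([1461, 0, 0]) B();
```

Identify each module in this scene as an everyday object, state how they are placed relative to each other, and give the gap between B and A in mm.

A is a staircase. B is a spool. The spool is on the floor beside the staircase on its +x side. The gap between the spool and the staircase is 340 mm.

The spool's nearest face is 340 mm from the staircase's +x face.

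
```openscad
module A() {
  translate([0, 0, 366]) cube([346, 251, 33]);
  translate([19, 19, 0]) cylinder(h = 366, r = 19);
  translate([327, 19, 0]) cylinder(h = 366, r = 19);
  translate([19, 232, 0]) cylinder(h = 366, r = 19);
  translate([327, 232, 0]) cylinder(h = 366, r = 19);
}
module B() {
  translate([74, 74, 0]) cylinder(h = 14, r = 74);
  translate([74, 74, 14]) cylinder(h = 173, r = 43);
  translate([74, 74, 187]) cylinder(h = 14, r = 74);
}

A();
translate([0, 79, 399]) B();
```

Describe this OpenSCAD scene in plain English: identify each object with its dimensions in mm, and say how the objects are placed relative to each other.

A is a four-legged stool. The seat is 346×251 mm, 33 mm thick, top at z = 399 mm. It stands on four round legs, each 38 mm in diameter, from z = 0 to the seat underside, each leg's axis is inset half a diameter from the nearest pair of seat edges (so the leg's bounding box is flush with the corner).

B is a spool: two coaxial disc flanges of radius 74 mm and thickness 14 mm, joined by a core cylinder of radius 43 mm and height 173 mm. The lower flange rests on z = 0 and the three cylinders share a vertical axis.

The spool is on top of the stool.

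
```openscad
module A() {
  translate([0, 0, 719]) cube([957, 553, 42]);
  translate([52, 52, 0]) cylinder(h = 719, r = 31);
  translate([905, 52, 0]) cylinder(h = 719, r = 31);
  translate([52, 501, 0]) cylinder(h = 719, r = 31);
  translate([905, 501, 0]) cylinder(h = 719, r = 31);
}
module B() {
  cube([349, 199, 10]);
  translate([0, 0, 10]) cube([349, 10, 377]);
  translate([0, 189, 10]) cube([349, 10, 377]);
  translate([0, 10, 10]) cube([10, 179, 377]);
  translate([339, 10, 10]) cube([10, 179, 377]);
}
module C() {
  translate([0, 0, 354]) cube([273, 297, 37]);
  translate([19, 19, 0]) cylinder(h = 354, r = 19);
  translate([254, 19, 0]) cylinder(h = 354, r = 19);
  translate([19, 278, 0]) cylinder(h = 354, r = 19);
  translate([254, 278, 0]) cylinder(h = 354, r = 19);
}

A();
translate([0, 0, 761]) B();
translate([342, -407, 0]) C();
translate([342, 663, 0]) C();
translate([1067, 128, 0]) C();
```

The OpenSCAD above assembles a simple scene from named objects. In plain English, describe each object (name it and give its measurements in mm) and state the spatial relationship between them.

A is a table with a 957×553 mm rectangular top, 42 mm thick, top surface at z = 761 mm, supported by four round legs of 62 mm diameter, each leg's bounding box inset 21 mm from the nearest pair of top edges, running from the floor.

B is an open-topped rectangular box: outside dimensions 349×199×387 mm, with a uniform wall and base thickness of 10 mm. The base is a full 349×199 slab on the floor; four walls sit on top of the base. The front and back walls (the −y and +y sides) span the full width; the two side walls fit between them.

C is a four-legged stool. The seat is 273×297 mm, 37 mm thick, top at z = 391 mm. It stands on four round legs, each 38 mm in diameter, from z = 0 to the seat underside, each leg's axis is inset half a diameter from the nearest pair of seat edges (so the leg's bounding box is flush with the corner).

The open box is on top of the table. Three stools sit around the table at the −y, +y, +x sides.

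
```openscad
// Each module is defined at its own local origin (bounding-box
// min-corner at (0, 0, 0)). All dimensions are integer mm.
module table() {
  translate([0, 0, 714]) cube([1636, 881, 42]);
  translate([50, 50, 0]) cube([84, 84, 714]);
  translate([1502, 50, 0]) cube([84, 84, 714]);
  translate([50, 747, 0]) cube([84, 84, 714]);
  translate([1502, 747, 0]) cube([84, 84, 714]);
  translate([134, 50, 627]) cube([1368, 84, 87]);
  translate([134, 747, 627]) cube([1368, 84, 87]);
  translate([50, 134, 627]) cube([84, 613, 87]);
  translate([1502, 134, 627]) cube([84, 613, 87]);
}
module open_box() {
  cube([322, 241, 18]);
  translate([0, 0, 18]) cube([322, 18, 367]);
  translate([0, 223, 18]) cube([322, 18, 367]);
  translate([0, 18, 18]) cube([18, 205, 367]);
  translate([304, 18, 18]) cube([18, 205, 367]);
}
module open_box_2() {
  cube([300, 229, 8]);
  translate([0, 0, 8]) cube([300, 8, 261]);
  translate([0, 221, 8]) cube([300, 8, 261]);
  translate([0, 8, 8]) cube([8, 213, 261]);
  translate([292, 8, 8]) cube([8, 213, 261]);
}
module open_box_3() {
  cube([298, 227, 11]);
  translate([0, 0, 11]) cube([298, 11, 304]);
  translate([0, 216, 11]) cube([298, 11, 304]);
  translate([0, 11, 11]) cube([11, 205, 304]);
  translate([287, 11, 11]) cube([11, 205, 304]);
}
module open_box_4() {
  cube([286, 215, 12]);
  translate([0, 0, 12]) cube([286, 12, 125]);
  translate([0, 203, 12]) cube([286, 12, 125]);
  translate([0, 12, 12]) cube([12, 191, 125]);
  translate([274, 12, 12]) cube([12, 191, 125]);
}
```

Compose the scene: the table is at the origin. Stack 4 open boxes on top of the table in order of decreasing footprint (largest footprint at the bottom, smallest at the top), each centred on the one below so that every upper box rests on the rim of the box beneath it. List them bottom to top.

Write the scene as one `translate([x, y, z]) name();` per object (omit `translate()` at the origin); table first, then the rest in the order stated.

table();
translate([657, 320, 756]) open_box();
translate([668, 326, 1141]) open_box_2();
translate([669, 327, 1410]) open_box_3();
translate([675, 333, 1725]) open_box_4();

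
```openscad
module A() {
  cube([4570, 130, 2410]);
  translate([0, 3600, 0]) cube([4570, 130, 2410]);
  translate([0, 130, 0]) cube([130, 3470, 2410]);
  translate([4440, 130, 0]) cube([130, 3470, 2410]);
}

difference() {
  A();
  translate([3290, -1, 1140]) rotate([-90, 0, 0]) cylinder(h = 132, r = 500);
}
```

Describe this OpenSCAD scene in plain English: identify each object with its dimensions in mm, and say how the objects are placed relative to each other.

A is a box-shaped house frame (walls only): outside footprint 4570×3730 mm, wall height 2410 mm, wall thickness 130 mm. The two y-facing walls run the full x-width; the two x-facing walls fit between the inner faces of the y-facing walls.

The house frame has a circular hole of radius 500 mm through its front wall, centred at (x = 3290, z = 1140).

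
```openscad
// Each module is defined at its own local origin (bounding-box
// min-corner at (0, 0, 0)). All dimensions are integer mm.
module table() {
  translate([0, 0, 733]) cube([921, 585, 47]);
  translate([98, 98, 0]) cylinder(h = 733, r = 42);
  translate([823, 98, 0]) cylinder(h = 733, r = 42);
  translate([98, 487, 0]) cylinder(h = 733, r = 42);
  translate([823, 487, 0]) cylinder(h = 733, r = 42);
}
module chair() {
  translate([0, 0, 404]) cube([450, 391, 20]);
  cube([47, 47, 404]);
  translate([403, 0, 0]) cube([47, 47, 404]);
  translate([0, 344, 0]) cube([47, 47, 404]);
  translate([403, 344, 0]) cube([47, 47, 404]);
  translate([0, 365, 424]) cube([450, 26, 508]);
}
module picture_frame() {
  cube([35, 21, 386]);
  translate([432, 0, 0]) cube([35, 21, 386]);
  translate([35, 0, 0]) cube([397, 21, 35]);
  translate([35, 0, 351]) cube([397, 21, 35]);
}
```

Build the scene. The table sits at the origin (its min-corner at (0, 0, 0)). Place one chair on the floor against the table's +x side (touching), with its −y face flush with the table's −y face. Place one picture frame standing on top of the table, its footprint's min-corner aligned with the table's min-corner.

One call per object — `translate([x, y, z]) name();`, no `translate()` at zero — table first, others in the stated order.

table();
translate([921, 0, 0]) chair();
translate([0, 0, 780]) picture_frame();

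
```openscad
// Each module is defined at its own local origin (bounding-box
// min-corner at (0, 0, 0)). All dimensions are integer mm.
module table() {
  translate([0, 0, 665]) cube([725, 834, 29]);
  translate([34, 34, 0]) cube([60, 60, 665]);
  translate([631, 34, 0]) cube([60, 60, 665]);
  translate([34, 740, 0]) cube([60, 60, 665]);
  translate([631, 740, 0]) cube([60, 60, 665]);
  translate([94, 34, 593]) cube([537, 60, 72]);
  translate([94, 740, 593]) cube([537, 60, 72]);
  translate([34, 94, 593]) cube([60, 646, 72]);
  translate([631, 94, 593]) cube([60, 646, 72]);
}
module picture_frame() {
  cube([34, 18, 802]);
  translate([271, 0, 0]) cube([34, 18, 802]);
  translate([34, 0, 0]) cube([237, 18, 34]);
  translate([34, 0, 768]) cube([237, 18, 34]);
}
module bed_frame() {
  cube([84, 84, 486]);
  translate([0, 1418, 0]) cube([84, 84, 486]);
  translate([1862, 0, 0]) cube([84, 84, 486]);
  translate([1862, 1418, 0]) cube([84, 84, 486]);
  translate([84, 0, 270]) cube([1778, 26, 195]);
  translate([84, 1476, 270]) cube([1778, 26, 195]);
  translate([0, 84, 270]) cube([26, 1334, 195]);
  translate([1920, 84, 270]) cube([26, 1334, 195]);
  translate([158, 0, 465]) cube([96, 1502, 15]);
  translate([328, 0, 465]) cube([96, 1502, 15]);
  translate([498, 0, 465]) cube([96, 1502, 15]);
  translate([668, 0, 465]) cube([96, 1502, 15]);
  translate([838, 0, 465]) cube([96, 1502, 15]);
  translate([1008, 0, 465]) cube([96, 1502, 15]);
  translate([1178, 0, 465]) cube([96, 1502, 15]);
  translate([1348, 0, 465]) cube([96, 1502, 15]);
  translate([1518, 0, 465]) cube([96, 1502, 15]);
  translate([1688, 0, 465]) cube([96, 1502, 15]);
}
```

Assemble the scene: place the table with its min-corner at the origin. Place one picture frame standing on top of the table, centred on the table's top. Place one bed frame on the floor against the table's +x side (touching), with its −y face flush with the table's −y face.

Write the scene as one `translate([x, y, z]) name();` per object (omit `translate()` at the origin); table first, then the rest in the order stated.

table();
translate([210, 408, 694]) picture_frame();
translate([725, 0, 0]) bed_frame();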